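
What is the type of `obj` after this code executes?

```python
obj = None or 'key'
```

'or' with None returns the other value ('key', str)

str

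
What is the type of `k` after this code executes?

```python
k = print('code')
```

print() returns None

NoneType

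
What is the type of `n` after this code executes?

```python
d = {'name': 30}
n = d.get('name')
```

dict.get() returns the value (int) when key is found

int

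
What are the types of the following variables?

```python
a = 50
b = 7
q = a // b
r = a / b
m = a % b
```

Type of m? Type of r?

int % int returns int; int / int returns float

int, float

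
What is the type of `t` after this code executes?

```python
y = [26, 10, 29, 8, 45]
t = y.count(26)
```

list.count() returns int

int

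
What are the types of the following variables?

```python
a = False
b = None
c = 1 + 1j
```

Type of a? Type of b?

a is bool; b is NoneType

bool, NoneType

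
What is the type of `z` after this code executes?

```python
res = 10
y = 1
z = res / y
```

int / int always returns float in Python 3 (10 / 1 = 10)

float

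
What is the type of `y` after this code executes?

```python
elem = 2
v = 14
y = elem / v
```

int / int always returns float in Python 3 (2 / 14 = 0.142857)

float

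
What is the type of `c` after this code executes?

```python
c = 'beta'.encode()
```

str.encode() returns bytes

bytes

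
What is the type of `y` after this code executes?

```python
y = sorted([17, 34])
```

sorted() always returns list

list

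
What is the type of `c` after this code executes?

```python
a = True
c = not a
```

'not' always returns bool

bool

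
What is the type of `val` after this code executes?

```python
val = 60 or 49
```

'or' returns the first truthy value (60, which is int)

int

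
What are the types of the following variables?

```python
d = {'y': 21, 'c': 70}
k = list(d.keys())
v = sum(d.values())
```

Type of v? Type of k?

sum of int values returns int; list(...) returns list

int, list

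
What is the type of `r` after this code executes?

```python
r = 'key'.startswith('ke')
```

str.startswith() returns bool

bool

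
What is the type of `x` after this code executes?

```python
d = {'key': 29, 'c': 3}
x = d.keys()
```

.keys() returns a dict_keys view object

dict_keys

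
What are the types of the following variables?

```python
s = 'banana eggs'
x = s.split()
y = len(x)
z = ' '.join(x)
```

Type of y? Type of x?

len() returns int; str.split() returns list

int, list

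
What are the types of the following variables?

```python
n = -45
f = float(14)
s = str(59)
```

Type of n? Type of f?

n is int; f is float

int, float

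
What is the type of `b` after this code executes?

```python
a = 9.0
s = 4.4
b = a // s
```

float // float returns float (floor division preserves float type)

float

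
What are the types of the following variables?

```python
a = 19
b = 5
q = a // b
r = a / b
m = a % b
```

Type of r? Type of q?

int / int returns float; int // int returns int

float, int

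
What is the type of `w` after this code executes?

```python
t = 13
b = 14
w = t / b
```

int / int always returns float in Python 3 (13 / 14 = 0.928571)

float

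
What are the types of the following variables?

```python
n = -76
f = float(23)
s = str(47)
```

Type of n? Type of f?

n is int; f is float

int, float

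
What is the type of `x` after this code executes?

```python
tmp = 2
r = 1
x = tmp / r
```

int / int always returns float in Python 3 (2 / 1 = 2)

float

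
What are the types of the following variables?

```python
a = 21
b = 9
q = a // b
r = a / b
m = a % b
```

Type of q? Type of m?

int // int returns int; int % int returns int

int, int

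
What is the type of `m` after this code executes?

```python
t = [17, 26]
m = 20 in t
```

'in' operator returns bool

bool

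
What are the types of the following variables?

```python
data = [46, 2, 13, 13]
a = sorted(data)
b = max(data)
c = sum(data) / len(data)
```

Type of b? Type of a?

max of ints returns int; sorted() returns list

int, list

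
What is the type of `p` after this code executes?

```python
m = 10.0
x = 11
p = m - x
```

float - int returns float (10.0 - 11 = -1.0)

float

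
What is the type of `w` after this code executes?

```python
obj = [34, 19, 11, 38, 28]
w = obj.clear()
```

list.clear() returns None

NoneType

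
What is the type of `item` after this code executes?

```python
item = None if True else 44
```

Ternary: condition is True, if branch (None) taken → NoneType

NoneType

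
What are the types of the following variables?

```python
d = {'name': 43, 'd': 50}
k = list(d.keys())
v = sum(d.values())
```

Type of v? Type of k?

sum of int values returns int; list(...) returns list

int, list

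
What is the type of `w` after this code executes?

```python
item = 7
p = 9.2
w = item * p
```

int * float returns float (7 * 9.2 = 64.4)

float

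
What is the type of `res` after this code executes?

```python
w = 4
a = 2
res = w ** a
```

int ** positive int returns int (4 ** 2 = 16)

int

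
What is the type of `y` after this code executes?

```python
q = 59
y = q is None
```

'is' comparison returns bool

bool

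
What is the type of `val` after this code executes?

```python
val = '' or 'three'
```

'or' returns first truthy value ('three', which is str)

str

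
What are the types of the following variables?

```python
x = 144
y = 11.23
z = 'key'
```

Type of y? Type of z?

y is float; z is str

float, str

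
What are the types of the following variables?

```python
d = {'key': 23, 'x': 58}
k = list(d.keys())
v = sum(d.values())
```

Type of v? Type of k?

sum of int values returns int; list(...) returns list

int, list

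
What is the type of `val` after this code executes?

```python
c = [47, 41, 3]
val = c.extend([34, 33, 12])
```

list.extend() returns None

NoneType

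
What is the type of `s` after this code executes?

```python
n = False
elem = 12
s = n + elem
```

bool + int returns int (False is 0, so 0 + 12 = 12)

int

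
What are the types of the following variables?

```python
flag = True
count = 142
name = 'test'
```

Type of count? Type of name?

count is int; name is str

int, str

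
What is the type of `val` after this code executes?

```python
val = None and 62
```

'and' returns first falsy value (None)

NoneType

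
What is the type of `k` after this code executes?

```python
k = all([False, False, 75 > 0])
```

all() returns bool

bool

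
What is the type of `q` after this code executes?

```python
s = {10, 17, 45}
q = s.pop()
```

Popping from a set of ints returns int

int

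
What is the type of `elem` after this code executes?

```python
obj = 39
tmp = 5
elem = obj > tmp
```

Comparison operators return bool

bool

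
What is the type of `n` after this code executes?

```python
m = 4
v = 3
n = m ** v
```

int ** positive int returns int (4 ** 3 = 64)

int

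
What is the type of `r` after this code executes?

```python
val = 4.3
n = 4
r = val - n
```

float - int returns float (4.3 - 4 = 0.3)

float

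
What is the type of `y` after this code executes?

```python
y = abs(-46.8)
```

abs() of float returns float

float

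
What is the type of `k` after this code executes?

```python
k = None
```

None has type NoneType

NoneType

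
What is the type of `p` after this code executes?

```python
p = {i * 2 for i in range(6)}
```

A set comprehension {expr for x in iterable} produces a set

set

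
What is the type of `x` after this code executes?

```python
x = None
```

None has type NoneType

NoneType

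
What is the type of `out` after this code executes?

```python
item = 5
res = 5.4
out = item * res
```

int * float returns float (5 * 5.4 = 27.0)

float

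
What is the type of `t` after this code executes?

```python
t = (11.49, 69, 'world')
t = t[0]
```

Index 0 of tuple is 11.49 which is float

float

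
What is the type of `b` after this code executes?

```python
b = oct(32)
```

oct() returns str representation

str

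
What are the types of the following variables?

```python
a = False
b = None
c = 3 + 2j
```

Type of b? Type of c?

b is NoneType; c is complex

NoneType, complex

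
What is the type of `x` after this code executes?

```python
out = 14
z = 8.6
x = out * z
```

int * float returns float (14 * 8.6 = 120.4)

float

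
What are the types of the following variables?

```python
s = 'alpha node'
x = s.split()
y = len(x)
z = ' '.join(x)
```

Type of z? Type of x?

str.join() returns str; str.split() returns list

str, list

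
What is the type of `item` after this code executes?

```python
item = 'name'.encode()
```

str.encode() returns bytes

bytes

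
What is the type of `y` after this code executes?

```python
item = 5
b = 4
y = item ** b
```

int ** positive int returns int (5 ** 4 = 625)

int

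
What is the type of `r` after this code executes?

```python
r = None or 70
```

'or' with None returns the other value (70, int)

int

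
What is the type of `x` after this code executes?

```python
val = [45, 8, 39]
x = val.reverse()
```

list.reverse() returns None

NoneType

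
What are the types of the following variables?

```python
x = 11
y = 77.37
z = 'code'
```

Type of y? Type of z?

y is float; z is str

float, str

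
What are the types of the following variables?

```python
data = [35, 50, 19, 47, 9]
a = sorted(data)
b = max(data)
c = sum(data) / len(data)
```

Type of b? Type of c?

max of ints returns int; int / int returns float

int, float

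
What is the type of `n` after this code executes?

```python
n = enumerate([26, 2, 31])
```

enumerate() returns an enumerate iterator object

enumerate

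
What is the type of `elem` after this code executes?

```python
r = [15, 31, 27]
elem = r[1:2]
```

Slicing a list always returns a list

list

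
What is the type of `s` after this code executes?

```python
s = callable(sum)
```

callable() returns bool

bool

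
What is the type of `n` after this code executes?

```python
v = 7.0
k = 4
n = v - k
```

float - int returns float (7.0 - 4 = 3.0)

float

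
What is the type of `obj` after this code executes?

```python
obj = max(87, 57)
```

max() of ints returns int

int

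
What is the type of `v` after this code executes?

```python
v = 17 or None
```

'or' returns first truthy value (17, int)

int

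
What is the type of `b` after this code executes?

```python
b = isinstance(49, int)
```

isinstance() returns bool

bool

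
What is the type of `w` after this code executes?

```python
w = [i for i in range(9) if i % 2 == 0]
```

A list comprehension [...] produces a list

list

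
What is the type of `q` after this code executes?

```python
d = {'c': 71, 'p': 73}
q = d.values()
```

.values() returns a dict_values view object

dict_values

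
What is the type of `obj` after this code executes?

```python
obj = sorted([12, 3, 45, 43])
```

sorted() always returns list

list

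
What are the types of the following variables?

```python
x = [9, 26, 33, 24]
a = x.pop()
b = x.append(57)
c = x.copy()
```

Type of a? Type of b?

list.pop() returns the element (int); list.append() returns None

int, NoneType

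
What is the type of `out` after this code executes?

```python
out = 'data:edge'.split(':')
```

str.split() returns list

list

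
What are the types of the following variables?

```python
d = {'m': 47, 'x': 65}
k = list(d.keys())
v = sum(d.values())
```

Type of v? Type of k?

sum of int values returns int; list(...) returns list

int, list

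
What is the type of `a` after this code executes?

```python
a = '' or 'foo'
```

'or' returns first truthy value ('foo', which is str)

str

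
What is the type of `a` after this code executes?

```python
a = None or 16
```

'or' with None returns the other value (16, int)

int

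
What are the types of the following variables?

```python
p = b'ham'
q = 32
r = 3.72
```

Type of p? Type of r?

p is bytes; r is float

bytes, float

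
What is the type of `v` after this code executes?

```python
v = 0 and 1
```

'and' returns the first falsy value (0, which is int)

int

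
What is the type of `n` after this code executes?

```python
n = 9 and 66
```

'and' returns the last value when all truthy (66, which is int)

int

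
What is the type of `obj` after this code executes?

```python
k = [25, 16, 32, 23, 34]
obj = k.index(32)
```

list.index() returns int

int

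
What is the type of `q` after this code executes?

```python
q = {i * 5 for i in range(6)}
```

A set comprehension {expr for x in iterable} produces a set

set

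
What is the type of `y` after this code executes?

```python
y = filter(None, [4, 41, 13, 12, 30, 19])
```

filter() returns a filter iterator object

filter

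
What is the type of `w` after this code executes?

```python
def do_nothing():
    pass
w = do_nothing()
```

A function with no return statement returns None

NoneType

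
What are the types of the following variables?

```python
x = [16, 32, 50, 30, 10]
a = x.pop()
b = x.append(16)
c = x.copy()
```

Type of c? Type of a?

list.copy() returns list; list.pop() returns the element (int)

list, int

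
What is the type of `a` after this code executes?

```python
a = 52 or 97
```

'or' returns the first truthy value (52, which is int)

int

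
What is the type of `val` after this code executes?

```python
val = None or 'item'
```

'or' with None returns the other value ('item', str)

str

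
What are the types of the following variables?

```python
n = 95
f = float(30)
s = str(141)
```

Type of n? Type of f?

n is int; f is float

int, float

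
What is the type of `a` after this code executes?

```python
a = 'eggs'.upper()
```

str.upper() returns str

str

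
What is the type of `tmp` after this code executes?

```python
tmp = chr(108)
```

chr() returns str (single character)

str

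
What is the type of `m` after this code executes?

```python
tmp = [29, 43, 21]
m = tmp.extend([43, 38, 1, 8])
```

list.extend() returns None

NoneType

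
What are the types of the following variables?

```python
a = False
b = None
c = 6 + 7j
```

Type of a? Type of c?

a is bool; c is complex

bool, complex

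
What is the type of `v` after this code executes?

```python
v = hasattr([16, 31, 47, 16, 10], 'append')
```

hasattr() returns bool

bool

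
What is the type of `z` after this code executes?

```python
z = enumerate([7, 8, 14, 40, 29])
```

enumerate() returns an enumerate iterator object

enumerate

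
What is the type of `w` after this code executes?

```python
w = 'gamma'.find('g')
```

str.find() returns int (index, or -1)

int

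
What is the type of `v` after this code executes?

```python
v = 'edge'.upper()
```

str.upper() returns str

str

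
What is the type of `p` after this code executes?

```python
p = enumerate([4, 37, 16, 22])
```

enumerate() returns an enumerate iterator object

enumerate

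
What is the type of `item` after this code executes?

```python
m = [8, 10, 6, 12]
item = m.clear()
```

list.clear() returns None

NoneType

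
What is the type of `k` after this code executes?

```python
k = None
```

None has type NoneType

NoneType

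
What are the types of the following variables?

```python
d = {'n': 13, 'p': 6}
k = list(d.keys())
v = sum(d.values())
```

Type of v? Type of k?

sum of int values returns int; list(...) returns list

int, list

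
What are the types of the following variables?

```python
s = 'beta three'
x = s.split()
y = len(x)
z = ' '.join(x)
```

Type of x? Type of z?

str.split() returns list; str.join() returns str

list, str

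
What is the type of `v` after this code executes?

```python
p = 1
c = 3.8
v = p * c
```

int * float returns float (1 * 3.8 = 3.8)

float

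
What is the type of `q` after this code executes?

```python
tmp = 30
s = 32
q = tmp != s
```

Comparison operators return bool

bool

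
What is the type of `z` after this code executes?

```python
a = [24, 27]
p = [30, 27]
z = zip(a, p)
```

zip() returns a zip iterator object

zip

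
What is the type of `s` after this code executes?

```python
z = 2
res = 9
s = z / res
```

int / int always returns float in Python 3 (2 / 9 = 0.222222)

float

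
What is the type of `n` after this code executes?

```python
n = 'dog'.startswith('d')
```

str.startswith() returns bool

bool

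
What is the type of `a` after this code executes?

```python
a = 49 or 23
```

'or' returns the first truthy value (49, which is int)

int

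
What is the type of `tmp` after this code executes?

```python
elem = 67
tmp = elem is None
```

'is' comparison returns bool

bool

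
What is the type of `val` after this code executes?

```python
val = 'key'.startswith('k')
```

str.startswith() returns bool

bool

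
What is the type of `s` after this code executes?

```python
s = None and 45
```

'and' returns first falsy value (None)

NoneType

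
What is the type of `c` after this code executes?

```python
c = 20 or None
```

'or' returns first truthy value (20, int)

int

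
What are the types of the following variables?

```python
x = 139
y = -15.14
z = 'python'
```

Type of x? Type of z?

x is int; z is str

int, str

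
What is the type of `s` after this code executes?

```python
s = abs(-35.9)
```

abs() of float returns float

float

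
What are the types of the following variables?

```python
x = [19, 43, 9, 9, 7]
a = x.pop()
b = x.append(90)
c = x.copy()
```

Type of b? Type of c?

list.append() returns None; list.copy() returns list

NoneType, list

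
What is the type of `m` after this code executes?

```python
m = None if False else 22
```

Ternary: condition is False, else branch (22) taken → int

int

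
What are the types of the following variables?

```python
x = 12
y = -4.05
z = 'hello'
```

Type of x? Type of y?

x is int; y is float

int, float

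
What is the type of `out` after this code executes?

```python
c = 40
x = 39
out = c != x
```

Comparison operators return bool

bool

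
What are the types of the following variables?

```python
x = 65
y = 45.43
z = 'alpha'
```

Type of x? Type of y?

x is int; y is float

int, float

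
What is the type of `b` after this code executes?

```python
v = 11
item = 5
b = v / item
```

int / int always returns float in Python 3 (11 / 5 = 2.2)

float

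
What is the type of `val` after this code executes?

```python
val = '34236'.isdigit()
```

str.isdigit() returns bool

bool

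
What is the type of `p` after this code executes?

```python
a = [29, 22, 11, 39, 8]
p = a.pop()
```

list.pop() returns the popped element (int here)

int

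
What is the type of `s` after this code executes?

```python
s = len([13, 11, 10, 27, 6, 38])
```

len() always returns int

int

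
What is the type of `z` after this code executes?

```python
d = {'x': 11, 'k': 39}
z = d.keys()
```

.keys() returns a dict_keys view object

dict_keys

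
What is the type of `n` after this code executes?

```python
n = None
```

None has type NoneType

NoneType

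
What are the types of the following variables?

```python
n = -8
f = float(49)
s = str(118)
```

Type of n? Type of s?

n is int; s is str

int, str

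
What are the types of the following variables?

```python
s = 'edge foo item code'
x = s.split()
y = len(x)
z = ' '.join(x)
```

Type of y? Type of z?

len() returns int; str.join() returns str

int, str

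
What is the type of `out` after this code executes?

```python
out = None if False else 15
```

Ternary: condition is False, else branch (15) taken → int

int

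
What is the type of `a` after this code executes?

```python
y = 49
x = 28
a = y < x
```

Comparison operators return bool

bool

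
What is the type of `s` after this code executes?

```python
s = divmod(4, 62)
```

divmod() returns a tuple (quotient, remainder)

tuple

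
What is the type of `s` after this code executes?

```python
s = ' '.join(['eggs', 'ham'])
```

str.join() returns str

str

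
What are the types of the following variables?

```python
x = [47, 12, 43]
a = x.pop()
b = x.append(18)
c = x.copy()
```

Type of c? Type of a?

list.copy() returns list; list.pop() returns the element (int)

list, int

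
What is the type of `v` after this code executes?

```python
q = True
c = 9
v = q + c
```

bool + int returns int (True is 1, so 1 + 9 = 10)

int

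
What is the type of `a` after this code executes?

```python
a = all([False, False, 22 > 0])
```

all() returns bool

bool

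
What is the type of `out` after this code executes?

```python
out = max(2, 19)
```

max() of ints returns int

int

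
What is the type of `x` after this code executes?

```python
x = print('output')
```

print() returns None

NoneType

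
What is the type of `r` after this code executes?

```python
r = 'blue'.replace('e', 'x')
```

str.replace() returns str

str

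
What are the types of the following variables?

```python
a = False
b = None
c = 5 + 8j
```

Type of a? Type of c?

a is bool; c is complex

bool, complex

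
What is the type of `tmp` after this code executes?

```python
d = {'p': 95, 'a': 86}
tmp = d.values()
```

.values() returns a dict_values view object

dict_values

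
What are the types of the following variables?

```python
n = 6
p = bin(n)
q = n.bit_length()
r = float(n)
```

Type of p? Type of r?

bin() returns str; float() returns float

str, float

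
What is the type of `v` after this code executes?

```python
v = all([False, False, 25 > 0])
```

all() returns bool

bool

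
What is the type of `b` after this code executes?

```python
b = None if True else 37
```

Ternary: condition is True, if branch (None) taken → NoneType

NoneType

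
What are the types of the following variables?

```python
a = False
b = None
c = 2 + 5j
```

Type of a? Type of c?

a is bool; c is complex

bool, complex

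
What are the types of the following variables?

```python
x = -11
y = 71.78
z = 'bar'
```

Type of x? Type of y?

x is int; y is float

int, float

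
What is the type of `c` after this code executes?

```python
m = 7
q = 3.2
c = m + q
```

int + float returns float (7 + 3.2 = 10.2)

float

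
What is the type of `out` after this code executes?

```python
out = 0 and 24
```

'and' returns the first falsy value (0, which is int)

int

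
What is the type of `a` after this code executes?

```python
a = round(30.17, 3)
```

round() with ndigits arg returns float

float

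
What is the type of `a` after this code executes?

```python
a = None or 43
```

'or' with None returns the other value (43, int)

int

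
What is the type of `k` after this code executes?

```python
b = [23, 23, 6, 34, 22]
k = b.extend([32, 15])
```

list.extend() returns None

NoneType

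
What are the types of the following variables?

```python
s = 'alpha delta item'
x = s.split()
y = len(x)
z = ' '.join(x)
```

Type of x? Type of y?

str.split() returns list; len() returns int

list, int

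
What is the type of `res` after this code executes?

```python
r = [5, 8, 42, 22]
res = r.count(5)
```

list.count() returns int

int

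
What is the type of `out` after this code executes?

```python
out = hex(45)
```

hex() returns str representation

str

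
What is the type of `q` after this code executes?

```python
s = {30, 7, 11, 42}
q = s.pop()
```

Popping from a set of ints returns int

int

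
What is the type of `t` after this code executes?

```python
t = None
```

None has type NoneType

NoneType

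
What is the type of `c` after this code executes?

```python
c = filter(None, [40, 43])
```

filter() returns a filter iterator object

filter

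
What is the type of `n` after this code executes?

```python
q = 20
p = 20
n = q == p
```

Equality comparison returns bool

bool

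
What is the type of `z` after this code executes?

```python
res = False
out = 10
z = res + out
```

bool + int returns int (False is 0, so 0 + 10 = 10)

int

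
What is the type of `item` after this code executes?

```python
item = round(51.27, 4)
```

round() with ndigits arg returns float

float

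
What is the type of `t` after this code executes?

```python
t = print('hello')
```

print() returns None

NoneType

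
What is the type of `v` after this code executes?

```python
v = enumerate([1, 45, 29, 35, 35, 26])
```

enumerate() returns an enumerate iterator object

enumerate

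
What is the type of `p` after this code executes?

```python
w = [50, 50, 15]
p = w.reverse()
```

list.reverse() returns None

NoneType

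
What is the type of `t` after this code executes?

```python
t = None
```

None has type NoneType

NoneType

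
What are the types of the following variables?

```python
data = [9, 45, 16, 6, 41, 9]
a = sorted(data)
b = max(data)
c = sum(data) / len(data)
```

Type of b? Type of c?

max of ints returns int; int / int returns float

int, float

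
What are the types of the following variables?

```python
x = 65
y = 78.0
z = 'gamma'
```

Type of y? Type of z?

y is float; z is str

float, str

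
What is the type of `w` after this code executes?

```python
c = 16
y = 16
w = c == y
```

Equality comparison returns bool

bool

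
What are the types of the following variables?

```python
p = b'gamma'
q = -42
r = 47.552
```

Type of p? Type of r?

p is bytes; r is float

bytes, float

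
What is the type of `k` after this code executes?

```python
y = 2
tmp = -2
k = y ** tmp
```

int ** negative int returns float

float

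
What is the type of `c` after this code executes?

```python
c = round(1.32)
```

round() with no ndigits arg returns int

int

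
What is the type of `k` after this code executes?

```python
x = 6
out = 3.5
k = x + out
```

int + float returns float (6 + 3.5 = 9.5)

float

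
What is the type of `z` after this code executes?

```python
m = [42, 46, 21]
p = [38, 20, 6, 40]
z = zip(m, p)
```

zip() returns a zip iterator object

zip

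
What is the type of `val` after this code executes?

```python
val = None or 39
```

'or' with None returns the other value (39, int)

int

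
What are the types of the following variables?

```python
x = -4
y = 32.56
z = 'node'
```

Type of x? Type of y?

x is int; y is float

int, float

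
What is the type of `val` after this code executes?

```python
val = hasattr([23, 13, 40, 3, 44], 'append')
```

hasattr() returns bool

bool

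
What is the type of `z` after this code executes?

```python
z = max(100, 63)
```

max() of ints returns int

int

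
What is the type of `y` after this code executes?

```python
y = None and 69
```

'and' returns first falsy value (None)

NoneType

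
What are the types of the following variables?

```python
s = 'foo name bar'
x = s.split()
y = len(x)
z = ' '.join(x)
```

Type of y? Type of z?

len() returns int; str.join() returns str

int, str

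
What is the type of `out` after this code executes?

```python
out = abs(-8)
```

abs() of int returns int

int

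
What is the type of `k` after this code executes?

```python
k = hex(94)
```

hex() returns str representation

str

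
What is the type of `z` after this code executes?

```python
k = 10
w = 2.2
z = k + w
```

int + float returns float (10 + 2.2 = 12.2)

float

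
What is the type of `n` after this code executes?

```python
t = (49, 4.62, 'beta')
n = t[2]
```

Index 2 of tuple is 'beta' which is str

str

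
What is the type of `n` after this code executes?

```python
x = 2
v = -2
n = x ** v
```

int ** negative int returns float

float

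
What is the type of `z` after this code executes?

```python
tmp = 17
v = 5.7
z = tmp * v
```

int * float returns float (17 * 5.7 = 96.9)

float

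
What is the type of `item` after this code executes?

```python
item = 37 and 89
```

'and' returns the last value when all truthy (89, which is int)

int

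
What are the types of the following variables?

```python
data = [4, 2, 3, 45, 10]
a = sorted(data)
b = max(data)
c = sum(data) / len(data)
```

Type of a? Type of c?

sorted() returns list; int / int returns float

list, float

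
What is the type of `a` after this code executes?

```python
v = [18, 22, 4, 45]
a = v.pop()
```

list.pop() returns the popped element (int here)

int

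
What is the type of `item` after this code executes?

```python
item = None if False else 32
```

Ternary: condition is False, else branch (32) taken → int

int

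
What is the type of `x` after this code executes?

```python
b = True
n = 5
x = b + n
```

bool + int returns int (True is 1, so 1 + 5 = 6)

int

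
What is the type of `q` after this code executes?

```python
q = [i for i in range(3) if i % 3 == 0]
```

A list comprehension [...] produces a list

list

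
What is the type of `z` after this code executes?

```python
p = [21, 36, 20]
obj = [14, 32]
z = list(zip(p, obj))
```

list(zip(...)) returns a list of tuples

list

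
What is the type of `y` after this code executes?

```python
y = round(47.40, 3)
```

round() with ndigits arg returns float

float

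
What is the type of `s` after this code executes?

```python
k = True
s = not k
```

'not' always returns bool

bool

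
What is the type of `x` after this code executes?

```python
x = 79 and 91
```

'and' returns the last value when all truthy (91, which is int)

int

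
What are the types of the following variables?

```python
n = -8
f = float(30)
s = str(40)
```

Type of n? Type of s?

n is int; s is str

int, str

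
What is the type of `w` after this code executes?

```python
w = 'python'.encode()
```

str.encode() returns bytes

bytes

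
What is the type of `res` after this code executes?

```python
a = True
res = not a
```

'not' always returns bool

bool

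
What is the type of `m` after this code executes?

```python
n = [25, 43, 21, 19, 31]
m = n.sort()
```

list.sort() returns None (sorts in place)

NoneType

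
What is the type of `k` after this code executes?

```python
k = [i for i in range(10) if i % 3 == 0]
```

A list comprehension [...] produces a list

list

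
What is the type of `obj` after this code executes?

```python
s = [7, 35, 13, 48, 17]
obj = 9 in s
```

'in' operator returns bool

bool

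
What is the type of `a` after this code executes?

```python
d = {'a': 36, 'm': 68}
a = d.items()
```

dict.items() returns a dict_items view

dict_items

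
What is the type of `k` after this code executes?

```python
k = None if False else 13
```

Ternary: condition is False, else branch (13) taken → int

int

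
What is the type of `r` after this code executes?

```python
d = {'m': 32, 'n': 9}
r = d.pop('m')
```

dict.pop() returns the value (int)

int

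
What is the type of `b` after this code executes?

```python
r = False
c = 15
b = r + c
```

bool + int returns int (False is 0, so 0 + 15 = 15)

int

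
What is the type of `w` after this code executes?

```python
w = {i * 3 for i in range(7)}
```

A set comprehension {expr for x in iterable} produces a set

set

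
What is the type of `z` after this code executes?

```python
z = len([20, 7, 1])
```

len() always returns int

int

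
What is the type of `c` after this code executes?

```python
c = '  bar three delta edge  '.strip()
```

str.strip() returns str

str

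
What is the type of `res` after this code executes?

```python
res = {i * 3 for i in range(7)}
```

A set comprehension {expr for x in iterable} produces a set

set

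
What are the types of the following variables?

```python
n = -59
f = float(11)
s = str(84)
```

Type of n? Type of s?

n is int; s is str

int, str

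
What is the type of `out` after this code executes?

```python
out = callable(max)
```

callable() returns bool

bool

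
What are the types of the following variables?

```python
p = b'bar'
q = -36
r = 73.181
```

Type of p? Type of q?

p is bytes; q is int

bytes, int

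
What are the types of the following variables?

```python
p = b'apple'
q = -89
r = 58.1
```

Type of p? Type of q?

p is bytes; q is int

bytes, int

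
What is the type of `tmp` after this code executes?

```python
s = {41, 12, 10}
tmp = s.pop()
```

Popping from a set of ints returns int

int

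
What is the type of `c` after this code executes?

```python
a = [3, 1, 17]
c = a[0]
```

Indexing a list of ints returns int (a[0] = 3)

int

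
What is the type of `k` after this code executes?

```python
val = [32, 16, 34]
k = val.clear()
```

list.clear() returns None

NoneType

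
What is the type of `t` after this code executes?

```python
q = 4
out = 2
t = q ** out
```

int ** positive int returns int (4 ** 2 = 16)

int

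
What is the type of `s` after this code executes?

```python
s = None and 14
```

'and' returns first falsy value (None)

NoneType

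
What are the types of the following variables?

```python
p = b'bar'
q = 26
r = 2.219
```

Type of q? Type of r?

q is int; r is float

int, float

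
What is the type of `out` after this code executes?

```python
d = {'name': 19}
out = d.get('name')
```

dict.get() returns the value (int) when key is found

int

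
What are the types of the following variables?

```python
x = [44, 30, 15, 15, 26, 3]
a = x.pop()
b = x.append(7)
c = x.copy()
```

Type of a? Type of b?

list.pop() returns the element (int); list.append() returns None

int, NoneType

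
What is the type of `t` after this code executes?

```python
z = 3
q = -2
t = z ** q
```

int ** negative int returns float

float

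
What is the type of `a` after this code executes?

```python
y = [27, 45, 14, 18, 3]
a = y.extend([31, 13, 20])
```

list.extend() returns None

NoneType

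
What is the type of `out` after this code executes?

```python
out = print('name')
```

print() returns None

NoneType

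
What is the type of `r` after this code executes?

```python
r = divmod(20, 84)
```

divmod() returns a tuple (quotient, remainder)

tuple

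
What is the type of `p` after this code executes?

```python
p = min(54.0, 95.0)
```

min() of floats returns float

float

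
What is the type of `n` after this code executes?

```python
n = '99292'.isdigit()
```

str.isdigit() returns bool

bool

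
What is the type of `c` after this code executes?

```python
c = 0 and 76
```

'and' returns the first falsy value (0, which is int)

int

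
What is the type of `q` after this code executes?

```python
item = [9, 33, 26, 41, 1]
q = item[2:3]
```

Slicing a list always returns a list

list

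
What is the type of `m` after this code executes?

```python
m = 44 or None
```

'or' returns first truthy value (44, int)

int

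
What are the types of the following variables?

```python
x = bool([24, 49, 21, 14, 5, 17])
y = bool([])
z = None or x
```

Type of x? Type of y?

bool() returns bool; bool() returns bool

bool, bool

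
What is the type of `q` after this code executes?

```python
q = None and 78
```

'and' returns first falsy value (None)

NoneType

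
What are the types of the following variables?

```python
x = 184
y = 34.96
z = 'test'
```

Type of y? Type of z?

y is float; z is str

float, str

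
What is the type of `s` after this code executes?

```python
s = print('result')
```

print() returns None

NoneType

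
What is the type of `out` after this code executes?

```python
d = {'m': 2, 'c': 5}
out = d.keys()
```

.keys() returns a dict_keys view object

dict_keys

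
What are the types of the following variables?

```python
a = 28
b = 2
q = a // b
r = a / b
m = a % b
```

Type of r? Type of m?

int / int returns float; int % int returns int

float, int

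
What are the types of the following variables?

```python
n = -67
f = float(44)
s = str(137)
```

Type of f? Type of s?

f is float; s is str

float, str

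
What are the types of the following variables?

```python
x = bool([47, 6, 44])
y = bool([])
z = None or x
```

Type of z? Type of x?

None or <bool> returns the bool; bool() returns bool

bool, bool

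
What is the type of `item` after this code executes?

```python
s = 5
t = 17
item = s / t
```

int / int always returns float in Python 3 (5 / 17 = 0.294118)

float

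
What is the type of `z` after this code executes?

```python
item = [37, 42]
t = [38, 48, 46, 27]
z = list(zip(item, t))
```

list(zip(...)) returns a list of tuples

list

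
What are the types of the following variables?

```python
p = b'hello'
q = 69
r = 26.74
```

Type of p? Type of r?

p is bytes; r is float

bytes, float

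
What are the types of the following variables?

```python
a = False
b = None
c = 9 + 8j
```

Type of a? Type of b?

a is bool; b is NoneType

bool, NoneType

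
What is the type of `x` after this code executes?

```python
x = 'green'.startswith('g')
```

str.startswith() returns bool

bool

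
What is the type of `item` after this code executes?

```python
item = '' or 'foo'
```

'or' returns first truthy value ('foo', which is str)

str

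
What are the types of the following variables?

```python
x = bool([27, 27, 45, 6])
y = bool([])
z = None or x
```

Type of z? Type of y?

None or <bool> returns the bool; bool() returns bool

bool, bool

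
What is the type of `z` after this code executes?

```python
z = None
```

None has type NoneType

NoneType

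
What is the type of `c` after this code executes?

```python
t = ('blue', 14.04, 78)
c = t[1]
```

Index 1 of tuple is 14.04 which is float

float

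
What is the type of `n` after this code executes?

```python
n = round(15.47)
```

round() with no ndigits arg returns int

int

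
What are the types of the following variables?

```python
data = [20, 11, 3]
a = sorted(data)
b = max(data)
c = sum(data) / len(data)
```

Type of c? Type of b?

int / int returns float; max of ints returns int

float, int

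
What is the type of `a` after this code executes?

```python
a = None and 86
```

'and' returns first falsy value (None)

NoneType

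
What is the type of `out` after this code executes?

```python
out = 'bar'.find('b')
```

str.find() returns int (index, or -1)

int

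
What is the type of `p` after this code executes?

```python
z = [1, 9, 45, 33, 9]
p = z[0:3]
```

Slicing a list always returns a list

list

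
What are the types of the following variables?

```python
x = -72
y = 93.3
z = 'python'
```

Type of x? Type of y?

x is int; y is float

int, float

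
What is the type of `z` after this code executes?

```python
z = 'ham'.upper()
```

str.upper() returns str

str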